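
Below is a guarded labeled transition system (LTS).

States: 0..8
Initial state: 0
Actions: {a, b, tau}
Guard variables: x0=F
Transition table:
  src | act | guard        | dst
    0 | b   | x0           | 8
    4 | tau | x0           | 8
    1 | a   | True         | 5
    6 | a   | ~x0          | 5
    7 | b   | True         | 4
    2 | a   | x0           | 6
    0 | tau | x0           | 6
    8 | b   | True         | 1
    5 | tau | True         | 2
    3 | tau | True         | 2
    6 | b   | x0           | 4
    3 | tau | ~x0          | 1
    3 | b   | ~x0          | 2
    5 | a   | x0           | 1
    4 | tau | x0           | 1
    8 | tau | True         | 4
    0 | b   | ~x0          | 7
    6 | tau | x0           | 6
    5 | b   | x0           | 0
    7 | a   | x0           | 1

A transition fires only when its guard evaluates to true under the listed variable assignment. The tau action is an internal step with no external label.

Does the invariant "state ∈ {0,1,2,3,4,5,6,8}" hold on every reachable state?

Inv-set: {0,1,2,3,4,5,6,8}
Reach set: {0,4,7}
  0: ok
  4: ok
  7: outside
counterexample path to 7: b

Answer: INVARIANT VIOLATED at state 7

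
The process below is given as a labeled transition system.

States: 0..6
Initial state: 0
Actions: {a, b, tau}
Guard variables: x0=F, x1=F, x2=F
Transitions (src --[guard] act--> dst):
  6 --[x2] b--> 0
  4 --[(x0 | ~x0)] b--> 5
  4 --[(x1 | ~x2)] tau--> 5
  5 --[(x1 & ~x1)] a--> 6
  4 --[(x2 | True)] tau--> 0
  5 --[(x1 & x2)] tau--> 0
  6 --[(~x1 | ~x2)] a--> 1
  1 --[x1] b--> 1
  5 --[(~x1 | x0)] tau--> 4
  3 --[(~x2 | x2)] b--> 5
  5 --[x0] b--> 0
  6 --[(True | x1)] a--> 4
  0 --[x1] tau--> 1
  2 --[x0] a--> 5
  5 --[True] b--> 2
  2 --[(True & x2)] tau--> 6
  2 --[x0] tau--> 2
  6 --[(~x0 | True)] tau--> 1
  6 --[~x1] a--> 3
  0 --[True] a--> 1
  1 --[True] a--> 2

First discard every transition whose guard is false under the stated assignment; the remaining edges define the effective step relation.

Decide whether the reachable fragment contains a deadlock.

Reach set: {0,1,2}
  0: a→1  [1 out]
  1: a→2  [1 out]
  2: ∅  [deadlock]
witness 2: a·a

Answer: DEADLOCK at state 2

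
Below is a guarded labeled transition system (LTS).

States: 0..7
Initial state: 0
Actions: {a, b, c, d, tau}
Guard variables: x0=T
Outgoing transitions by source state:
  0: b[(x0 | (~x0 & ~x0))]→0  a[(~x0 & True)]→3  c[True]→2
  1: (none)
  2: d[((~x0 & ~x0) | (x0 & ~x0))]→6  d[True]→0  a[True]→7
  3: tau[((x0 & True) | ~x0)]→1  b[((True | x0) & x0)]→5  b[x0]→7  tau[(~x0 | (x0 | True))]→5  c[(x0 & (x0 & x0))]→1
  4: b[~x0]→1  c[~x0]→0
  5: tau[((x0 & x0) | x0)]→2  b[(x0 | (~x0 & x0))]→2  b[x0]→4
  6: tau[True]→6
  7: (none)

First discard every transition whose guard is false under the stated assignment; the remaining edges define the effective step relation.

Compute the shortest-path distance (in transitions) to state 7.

Answer: 2

Working:
Breadth-first toward 7:
  L0 = {0}
  L1 = {2}
  L2 = {7}
depth(7)=2, e.g. c·a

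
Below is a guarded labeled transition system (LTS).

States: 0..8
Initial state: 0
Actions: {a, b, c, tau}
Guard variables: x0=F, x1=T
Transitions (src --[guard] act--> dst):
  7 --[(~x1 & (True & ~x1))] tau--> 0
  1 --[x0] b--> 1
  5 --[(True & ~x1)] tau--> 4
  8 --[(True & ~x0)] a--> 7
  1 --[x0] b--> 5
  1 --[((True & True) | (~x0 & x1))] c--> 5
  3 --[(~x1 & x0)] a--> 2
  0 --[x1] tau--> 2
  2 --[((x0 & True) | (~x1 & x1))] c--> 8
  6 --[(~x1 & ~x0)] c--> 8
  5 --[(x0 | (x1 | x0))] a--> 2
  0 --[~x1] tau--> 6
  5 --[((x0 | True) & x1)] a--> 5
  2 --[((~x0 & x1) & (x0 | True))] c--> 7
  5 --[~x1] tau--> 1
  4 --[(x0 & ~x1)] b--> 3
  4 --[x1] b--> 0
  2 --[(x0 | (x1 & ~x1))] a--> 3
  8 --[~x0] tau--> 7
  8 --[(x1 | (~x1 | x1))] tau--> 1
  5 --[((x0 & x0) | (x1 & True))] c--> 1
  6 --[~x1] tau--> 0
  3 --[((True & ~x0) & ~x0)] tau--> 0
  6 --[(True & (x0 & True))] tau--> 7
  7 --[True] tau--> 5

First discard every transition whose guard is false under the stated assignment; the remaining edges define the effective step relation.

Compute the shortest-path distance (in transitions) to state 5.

Breadth-first toward 5:
  depth 0: {0}
  depth 1: {2}
  depth 2: {7}
  depth 3: {5}
depth(5)=3, e.g. tau·c·tau

Answer: 3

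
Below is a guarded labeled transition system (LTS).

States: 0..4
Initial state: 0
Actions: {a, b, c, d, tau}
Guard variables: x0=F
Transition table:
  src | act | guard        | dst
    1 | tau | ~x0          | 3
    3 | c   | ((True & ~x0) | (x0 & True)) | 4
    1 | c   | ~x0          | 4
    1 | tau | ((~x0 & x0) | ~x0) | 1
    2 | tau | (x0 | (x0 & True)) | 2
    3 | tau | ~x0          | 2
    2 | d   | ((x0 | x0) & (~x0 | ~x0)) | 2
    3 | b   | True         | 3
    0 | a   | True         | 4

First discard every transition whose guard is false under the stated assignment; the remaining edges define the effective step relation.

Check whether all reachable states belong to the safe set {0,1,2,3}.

Answer: INVARIANT VIOLATED at state 4

Analysis:
Inv-set: {0,1,2,3}
Reachable = {0,4}
  0: ✓
  4: outside
reach 4 via a — violates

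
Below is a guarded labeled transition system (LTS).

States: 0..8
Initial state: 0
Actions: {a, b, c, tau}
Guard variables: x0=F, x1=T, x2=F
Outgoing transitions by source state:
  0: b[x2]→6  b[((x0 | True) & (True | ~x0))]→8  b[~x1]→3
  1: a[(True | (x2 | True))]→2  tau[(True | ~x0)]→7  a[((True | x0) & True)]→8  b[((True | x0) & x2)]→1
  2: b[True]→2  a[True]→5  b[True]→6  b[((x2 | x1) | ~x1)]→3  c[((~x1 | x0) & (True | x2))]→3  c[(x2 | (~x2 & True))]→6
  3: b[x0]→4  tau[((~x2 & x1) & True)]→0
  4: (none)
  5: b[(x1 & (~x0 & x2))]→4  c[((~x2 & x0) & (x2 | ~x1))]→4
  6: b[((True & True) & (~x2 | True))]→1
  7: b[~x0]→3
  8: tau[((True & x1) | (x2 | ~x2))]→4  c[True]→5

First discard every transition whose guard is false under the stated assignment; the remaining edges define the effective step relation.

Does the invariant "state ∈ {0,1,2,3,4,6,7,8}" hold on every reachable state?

Answer: INVARIANT VIOLATED at state 5

Working:
Inv-set: {0,1,2,3,4,6,7,8}
Reach set: {0,4,5,8}
  0: ok
  4: ok
  5: ✗ unsafe
  8: ok
reach 5 via b·c — violates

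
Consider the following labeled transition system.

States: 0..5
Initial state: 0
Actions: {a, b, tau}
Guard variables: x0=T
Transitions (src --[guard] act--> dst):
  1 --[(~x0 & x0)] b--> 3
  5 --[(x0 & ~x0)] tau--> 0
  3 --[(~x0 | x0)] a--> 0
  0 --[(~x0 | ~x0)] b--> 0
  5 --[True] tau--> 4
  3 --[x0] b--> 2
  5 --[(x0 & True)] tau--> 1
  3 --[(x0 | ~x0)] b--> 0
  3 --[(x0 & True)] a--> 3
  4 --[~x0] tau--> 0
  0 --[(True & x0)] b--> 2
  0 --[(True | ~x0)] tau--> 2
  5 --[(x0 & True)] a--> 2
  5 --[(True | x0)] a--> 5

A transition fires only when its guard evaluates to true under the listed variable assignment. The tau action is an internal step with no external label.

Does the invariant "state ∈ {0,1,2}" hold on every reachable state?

Answer: INVARIANT HOLDS

Analysis:
Allowed set {0,1,2}
Reach set: {0,2}
  0: safe
  2: safe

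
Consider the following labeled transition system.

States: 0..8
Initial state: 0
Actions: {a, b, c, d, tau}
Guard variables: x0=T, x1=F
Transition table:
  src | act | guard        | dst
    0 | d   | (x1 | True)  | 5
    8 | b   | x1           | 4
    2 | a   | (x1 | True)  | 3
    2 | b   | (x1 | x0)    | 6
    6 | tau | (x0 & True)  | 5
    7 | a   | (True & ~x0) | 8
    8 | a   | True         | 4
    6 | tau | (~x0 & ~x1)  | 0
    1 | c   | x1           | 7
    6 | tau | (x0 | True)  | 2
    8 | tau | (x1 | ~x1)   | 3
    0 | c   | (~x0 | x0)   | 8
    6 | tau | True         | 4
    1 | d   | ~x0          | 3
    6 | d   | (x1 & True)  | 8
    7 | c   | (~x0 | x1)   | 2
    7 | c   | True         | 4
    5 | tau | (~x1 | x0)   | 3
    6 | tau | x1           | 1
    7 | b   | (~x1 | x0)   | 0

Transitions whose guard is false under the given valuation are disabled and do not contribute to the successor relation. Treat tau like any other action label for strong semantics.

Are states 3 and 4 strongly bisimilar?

Bisimulation quotient by refinement:
  round 0: {{0,1,2,3,4,5,6,7,8}}
  round 1: {{0},{1,3,4},{2},{5,6},{7},{8}}
  round 2: {{0},{1,3,4},{2},{5},{6},{7},{8}}
Fixed point at round 3; 7 class(es).
[3]={1,3,4}  [4]={1,3,4}

Answer: BISIMILAR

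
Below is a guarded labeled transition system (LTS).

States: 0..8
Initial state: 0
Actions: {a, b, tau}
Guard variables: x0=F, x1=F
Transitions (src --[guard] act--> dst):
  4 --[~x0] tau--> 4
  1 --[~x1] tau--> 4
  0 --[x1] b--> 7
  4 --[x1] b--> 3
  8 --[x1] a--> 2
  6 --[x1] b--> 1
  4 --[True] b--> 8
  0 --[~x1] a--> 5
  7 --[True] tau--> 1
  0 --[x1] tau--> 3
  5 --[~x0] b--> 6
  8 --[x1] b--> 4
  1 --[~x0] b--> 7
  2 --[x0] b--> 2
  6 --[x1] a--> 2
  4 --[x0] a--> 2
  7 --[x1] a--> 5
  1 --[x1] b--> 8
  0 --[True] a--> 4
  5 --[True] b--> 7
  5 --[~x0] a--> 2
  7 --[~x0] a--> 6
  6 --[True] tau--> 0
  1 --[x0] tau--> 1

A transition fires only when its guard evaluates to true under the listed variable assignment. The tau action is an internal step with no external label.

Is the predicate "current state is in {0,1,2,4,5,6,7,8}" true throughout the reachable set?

Safe = {0,1,2,4,5,6,7,8}
Reachable = {0,1,2,4,5,6,7,8}
  0: ok
  1: ok
  2: ok
  4: ok
  5: ok
  6: ok
  7: ok
  8: ok

Answer: INVARIANT HOLDS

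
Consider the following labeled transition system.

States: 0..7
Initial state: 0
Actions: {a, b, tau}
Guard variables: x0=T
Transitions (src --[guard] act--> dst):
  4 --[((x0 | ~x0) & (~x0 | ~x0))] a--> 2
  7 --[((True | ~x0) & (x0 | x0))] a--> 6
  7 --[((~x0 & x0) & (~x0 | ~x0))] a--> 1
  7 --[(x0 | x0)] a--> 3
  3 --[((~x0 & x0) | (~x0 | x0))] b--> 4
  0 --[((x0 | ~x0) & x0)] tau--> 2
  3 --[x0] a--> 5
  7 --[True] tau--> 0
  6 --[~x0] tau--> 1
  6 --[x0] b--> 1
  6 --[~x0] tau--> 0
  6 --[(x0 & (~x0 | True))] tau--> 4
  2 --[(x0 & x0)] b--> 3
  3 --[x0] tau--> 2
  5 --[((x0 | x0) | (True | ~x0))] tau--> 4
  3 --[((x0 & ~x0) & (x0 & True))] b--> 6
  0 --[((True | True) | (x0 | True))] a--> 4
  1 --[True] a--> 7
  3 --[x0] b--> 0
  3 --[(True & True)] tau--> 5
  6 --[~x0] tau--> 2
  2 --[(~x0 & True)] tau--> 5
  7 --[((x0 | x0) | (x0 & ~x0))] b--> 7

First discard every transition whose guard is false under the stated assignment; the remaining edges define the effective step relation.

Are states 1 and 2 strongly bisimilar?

Refine partition for ~:
  π0 = {{0,1,2,3,4,5,6,7}}
  π1 = {{0},{1},{2},{3,7},{4},{5},{6}}
  π2 = {{0},{1},{2},{3},{4},{5},{6},{7}}
Fixed point at round 3; 8 class(es).
class of 1: {1}; class of 2: {2}

Answer: NOT BISIMILAR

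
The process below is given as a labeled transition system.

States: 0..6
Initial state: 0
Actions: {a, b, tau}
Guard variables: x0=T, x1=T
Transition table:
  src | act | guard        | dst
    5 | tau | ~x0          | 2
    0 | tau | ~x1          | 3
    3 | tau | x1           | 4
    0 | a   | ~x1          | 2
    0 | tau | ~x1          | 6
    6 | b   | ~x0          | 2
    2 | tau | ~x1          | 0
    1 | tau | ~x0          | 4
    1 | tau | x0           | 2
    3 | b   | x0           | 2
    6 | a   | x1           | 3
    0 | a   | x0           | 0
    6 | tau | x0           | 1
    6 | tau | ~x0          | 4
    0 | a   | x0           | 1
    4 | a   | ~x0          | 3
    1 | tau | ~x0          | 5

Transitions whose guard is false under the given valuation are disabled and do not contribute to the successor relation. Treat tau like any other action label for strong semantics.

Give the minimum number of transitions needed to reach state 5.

Layered search for 5:
  Layer 0: {0}
  Layer 1: {1}
  Layer 2: {2}
5 never appears.

Answer: UNREACHABLE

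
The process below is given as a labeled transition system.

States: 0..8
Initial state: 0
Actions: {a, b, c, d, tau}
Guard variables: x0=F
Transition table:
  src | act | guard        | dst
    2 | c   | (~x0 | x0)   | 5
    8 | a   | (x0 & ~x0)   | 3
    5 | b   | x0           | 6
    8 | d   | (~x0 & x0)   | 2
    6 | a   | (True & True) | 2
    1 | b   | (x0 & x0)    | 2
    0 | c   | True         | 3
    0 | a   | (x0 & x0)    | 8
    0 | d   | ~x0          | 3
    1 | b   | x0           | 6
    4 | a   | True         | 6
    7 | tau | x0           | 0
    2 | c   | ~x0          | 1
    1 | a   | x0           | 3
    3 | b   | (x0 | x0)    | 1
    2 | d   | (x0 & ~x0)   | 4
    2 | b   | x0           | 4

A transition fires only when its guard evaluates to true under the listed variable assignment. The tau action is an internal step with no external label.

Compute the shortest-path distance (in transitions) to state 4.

Layered search for 4:
  L0 = {0}
  L1 = {3}
4 never appears.

Answer: UNREACHABLE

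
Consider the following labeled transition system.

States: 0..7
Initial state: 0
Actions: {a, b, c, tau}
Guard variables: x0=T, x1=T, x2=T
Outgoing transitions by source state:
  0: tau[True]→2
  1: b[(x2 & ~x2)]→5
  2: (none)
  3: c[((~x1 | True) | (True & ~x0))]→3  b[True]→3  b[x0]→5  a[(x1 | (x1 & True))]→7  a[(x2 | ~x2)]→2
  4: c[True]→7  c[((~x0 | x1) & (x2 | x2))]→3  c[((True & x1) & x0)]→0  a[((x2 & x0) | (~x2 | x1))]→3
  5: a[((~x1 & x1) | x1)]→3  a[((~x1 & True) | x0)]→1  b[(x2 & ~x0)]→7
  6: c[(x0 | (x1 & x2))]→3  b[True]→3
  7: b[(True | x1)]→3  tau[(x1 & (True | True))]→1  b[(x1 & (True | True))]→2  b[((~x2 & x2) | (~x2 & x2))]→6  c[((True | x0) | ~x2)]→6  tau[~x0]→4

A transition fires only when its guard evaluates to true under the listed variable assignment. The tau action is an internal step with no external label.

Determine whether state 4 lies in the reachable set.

Answer: UNREACHABLE

Trace:
Guard filter leaves 18 enabled edge(s).
Layer 0: {0}
Layer 1: {2}  cumulative {0,2}
Reach set: {0,2}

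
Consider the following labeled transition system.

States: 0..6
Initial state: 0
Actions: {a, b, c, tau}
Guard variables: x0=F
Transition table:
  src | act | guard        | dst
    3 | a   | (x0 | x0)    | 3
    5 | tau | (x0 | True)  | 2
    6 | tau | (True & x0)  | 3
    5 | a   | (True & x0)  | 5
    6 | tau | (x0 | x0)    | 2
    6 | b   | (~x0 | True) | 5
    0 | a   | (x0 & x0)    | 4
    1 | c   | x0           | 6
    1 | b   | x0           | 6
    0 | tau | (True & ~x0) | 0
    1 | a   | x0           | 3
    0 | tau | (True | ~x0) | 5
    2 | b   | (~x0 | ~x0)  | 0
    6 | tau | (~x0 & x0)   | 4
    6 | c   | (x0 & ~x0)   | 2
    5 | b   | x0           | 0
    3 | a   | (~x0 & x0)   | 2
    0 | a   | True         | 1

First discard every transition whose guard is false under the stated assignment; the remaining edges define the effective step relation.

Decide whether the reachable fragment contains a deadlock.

Reachable = {0,1,2,5}
  0: a→1  tau→0  tau→5  [3 exit(s)]
  1: ∅  [STUCK]
  2: b→0  [1 exit(s)]
  5: tau→2  [1 exit(s)]
witness 1: a

Answer: DEADLOCK at state 1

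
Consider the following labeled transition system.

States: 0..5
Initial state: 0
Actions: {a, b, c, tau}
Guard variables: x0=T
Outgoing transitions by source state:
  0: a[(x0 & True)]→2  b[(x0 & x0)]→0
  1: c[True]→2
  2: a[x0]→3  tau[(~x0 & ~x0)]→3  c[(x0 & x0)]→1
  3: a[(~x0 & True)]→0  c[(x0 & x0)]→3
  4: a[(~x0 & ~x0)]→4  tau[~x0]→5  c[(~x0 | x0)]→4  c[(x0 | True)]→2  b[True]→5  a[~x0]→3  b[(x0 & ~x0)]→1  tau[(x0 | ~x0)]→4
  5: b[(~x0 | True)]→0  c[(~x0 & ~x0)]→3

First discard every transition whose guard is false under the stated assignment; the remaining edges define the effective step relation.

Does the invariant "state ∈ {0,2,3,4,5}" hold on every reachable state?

Answer: INVARIANT VIOLATED at state 1

Analysis:
Inv-set: {0,2,3,4,5}
Reachable = {0,1,2,3}
  0: ok
  1: ✗ unsafe
  2: ok
  3: ok
counterexample path to 1: a·c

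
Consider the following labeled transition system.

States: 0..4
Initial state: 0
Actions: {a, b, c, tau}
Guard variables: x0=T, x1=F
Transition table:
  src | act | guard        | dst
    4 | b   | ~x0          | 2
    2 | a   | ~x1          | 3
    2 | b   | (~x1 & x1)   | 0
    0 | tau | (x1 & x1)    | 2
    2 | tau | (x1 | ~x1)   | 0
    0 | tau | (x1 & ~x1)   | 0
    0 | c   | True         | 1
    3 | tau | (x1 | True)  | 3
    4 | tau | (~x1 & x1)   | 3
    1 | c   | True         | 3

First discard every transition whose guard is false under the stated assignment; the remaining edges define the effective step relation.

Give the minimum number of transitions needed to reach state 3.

Answer: 2

Trace:
Layered search for 3:
  Layer 0: {0}
  Layer 1: {1}
  Layer 2: {3}
3 enters at depth 2; path c·c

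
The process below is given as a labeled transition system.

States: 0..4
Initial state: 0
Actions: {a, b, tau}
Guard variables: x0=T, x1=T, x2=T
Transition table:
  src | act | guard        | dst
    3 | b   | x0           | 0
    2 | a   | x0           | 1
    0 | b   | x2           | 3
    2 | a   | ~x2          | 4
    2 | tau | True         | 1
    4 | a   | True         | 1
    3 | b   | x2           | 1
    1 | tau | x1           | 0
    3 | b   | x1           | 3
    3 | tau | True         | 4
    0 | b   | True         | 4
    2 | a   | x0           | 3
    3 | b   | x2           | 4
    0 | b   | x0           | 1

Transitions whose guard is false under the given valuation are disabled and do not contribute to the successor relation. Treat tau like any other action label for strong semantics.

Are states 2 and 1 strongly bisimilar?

Answer: NOT BISIMILAR

Trace:
Compute ~ classes (split until stable):
  P[0] = {{0,1,2,3,4}}
  P[1] = {{0},{1},{2},{3},{4}}
5 equivalence class(es) (converged in 2)
[2]={2}  [1]={1}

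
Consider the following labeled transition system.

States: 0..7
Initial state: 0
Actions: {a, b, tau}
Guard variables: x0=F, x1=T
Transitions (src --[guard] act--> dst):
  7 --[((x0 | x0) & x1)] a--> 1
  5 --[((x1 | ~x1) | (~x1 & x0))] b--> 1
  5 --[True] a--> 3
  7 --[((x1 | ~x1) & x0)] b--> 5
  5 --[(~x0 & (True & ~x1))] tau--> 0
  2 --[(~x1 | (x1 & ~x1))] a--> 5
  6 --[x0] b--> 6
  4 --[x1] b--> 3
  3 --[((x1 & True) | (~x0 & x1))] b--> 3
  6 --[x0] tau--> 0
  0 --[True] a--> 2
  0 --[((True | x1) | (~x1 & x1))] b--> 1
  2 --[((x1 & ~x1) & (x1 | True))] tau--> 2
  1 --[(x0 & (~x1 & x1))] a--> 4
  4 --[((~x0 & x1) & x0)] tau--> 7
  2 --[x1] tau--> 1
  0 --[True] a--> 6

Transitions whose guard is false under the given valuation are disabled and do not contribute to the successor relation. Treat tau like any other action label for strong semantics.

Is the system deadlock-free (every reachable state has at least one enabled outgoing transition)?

Answer: DEADLOCK at state 1

Working:
Reach set: {0,1,2,6}
  0: a→2  a→6  b→1  [3 out]
  1: ∅  [STUCK]
  2: tau→1  [1 out]
  6: ∅  [STUCK]
witness 1: b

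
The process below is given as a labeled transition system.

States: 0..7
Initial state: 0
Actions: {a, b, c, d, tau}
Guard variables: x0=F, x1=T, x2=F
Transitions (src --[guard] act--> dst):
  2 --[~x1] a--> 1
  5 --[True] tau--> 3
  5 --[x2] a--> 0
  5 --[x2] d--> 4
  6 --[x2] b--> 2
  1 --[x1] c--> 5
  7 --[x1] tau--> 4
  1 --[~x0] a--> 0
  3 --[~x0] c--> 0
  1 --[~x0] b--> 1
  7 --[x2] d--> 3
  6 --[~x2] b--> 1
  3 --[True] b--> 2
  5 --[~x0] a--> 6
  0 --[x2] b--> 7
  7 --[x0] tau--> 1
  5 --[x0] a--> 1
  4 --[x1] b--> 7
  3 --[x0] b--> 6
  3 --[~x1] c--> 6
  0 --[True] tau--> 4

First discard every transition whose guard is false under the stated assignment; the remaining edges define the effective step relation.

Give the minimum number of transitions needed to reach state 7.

BFS to 7:
  Layer 0: {0}
  Layer 1: {4}
  Layer 2: {7}
depth(7)=2, e.g. tau·b

Answer: 2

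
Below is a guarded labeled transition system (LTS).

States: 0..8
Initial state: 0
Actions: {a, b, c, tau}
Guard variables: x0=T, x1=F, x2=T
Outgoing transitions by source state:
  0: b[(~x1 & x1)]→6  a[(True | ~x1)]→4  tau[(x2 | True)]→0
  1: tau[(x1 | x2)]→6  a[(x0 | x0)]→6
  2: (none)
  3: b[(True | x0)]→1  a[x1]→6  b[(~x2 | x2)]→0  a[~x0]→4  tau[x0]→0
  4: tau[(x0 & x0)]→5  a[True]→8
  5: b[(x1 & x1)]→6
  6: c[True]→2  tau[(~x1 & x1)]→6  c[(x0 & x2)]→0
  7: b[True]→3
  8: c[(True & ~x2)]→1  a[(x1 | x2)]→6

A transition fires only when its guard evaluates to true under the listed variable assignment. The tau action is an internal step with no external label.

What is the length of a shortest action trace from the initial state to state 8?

BFS to 8:
  Layer 0: {0}
  Layer 1: {4}
  Layer 2: {5,8}
8 enters at depth 2; path a·a

Answer: 2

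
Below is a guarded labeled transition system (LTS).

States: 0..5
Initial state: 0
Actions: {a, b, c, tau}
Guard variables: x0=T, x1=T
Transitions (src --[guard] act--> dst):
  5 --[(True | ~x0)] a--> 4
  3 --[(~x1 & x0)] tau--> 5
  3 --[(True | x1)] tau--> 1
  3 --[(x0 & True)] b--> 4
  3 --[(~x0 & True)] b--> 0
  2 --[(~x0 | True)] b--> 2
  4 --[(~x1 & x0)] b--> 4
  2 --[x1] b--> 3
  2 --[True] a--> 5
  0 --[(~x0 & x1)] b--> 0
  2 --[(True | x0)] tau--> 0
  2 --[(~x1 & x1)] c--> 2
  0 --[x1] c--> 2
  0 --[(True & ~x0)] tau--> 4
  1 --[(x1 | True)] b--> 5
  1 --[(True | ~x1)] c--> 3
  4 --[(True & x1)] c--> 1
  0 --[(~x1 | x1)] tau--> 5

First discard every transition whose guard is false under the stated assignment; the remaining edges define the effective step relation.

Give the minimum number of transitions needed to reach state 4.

BFS to 4:
  Layer 0: {0}
  Layer 1: {2,5}
  Layer 2: {3,4}
first hit 4 at d=2 via tau·a

Answer: 2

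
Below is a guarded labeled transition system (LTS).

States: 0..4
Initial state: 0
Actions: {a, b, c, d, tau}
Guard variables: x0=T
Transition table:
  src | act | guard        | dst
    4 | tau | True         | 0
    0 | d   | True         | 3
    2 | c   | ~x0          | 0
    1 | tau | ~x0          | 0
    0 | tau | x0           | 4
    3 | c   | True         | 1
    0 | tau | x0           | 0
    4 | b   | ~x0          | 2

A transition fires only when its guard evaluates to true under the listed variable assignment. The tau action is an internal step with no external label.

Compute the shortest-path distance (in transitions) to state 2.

Answer: UNREACHABLE

Working:
Layered search for 2:
  Layer 0: {0}
  Layer 1: {3,4}
  Layer 2: {1}
2 never appears.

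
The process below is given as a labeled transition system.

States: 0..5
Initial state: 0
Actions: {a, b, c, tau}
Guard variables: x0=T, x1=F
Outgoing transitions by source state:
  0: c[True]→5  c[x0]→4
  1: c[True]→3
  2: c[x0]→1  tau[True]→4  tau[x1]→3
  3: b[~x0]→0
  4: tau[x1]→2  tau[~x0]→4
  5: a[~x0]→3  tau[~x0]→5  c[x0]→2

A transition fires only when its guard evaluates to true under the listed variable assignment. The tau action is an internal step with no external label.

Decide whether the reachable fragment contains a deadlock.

Answer: DEADLOCK at state 3

Working:
Reach set: {0,1,2,3,4,5}
  0: c→4  c→5  [deg 2]
  1: c→3  [deg 1]
  2: c→1  tau→4  [deg 2]
  3: ∅  [no exit]
  4: ∅  [no exit]
  5: c→2  [deg 1]
Path to 3: c·c·c·c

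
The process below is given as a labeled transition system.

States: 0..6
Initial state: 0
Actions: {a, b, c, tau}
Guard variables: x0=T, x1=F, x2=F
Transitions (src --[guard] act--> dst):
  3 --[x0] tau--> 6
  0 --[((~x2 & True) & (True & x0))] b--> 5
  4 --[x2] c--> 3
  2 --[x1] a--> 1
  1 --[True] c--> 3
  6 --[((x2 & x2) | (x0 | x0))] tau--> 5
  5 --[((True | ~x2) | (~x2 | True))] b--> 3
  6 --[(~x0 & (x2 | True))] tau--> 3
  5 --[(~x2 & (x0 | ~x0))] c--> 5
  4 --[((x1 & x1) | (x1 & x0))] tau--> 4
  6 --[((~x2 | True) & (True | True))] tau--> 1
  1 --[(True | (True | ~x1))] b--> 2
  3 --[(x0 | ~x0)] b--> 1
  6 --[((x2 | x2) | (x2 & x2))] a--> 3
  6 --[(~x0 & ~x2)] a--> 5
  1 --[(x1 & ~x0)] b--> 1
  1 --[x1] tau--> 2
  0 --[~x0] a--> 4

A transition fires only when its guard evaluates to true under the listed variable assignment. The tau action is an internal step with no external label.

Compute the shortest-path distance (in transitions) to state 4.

Answer: UNREACHABLE

Analysis:
Breadth-first toward 4:
  depth 0: {0}
  depth 1: {5}
  depth 2: {3}
  depth 3: {1,6}
  depth 4: {2}
4 never appears.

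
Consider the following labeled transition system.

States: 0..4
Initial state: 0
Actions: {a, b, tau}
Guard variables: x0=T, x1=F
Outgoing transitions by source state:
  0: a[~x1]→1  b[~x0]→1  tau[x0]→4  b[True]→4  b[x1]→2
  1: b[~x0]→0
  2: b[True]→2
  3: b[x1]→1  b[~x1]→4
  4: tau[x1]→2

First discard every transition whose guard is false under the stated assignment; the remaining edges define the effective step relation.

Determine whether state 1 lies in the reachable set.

5 transition(s) survive guard evaluation.
depth 0: {0}
depth 1: {1,4}  now seen {0,1,4}
Reach set: {0,1,4}
trace reaching 1: a

Answer: REACHABLE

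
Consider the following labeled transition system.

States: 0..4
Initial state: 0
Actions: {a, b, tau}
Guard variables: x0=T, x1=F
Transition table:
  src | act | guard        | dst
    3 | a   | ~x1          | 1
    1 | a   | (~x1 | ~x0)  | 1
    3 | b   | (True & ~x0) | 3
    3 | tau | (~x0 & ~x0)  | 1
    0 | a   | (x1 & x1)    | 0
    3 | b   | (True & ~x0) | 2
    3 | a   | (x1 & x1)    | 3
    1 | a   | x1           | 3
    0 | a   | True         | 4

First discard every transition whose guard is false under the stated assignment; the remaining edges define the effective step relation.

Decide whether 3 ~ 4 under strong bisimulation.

Bisimulation quotient by refinement:
  P[0] = {{0,1,2,3,4}}
  P[1] = {{0,1,3},{2,4}}
  P[2] = {{0},{1,3},{2,4}}
stable after 3 split(s): 3 block(s)
[3]={1,3}  [4]={2,4}

Answer: NOT BISIMILAR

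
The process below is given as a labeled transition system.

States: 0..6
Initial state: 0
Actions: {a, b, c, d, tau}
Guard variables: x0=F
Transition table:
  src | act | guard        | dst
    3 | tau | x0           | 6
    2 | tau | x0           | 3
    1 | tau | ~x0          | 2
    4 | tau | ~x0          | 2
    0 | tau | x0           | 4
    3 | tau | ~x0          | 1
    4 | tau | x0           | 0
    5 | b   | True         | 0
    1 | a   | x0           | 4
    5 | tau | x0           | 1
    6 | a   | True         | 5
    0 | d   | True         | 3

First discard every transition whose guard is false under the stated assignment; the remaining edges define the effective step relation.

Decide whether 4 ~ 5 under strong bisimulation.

Refine partition for ~:
  P[0] = {{0,1,2,3,4,5,6}}
  P[1] = {{0},{1,3,4},{2},{5},{6}}
  P[2] = {{0},{1,4},{2},{3},{5},{6}}
Fixed point at round 3; 6 class(es).
[4]={1,4}  [5]={5}

Answer: NOT BISIMILAR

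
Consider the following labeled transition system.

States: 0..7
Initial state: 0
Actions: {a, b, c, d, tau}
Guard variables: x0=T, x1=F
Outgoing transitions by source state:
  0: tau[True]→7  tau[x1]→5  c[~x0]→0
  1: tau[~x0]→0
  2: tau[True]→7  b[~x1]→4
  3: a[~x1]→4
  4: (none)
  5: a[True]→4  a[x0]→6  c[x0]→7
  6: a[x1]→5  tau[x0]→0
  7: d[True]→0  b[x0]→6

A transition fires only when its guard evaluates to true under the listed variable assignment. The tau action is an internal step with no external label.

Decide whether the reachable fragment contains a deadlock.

R = {0,6,7}
  0: tau→7  [1 exit(s)]
  6: tau→0  [1 exit(s)]
  7: b→6  d→0  [2 exit(s)]

Answer: DEADLOCK-FREE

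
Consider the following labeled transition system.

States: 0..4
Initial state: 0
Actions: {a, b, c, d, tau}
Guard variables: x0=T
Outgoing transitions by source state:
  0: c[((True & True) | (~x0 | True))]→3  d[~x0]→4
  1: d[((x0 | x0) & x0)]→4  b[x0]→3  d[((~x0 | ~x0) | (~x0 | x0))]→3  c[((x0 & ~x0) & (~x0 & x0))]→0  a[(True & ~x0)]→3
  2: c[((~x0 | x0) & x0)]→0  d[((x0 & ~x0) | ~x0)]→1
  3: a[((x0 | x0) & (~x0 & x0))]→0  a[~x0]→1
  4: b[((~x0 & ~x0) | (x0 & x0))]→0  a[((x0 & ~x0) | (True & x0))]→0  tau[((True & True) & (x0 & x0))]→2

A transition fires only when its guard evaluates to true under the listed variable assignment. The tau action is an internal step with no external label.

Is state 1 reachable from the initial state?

8 transition(s) survive guard evaluation.
depth 0: {0}
depth 1: {3}  total {0,3}
Reachable = {0,3}

Answer: UNREACHABLE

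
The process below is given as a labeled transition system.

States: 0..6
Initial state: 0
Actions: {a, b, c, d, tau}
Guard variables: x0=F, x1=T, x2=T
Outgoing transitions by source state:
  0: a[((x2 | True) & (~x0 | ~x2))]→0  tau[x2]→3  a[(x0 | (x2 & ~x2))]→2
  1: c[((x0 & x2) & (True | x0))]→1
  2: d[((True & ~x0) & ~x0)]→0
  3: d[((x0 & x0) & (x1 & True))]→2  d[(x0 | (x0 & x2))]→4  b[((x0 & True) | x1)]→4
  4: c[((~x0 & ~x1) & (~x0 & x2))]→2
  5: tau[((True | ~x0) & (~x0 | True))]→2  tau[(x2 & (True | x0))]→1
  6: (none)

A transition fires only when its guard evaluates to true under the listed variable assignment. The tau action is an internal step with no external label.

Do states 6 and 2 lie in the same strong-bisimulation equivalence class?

Refine partition for ~:
  round 0: {{0,1,2,3,4,5,6}}
  round 1: {{0},{1,4,6},{2},{3},{5}}
stable after 2 split(s): 5 block(s)
6∈{1,4,6}, 2∈{2}

Answer: NOT BISIMILAR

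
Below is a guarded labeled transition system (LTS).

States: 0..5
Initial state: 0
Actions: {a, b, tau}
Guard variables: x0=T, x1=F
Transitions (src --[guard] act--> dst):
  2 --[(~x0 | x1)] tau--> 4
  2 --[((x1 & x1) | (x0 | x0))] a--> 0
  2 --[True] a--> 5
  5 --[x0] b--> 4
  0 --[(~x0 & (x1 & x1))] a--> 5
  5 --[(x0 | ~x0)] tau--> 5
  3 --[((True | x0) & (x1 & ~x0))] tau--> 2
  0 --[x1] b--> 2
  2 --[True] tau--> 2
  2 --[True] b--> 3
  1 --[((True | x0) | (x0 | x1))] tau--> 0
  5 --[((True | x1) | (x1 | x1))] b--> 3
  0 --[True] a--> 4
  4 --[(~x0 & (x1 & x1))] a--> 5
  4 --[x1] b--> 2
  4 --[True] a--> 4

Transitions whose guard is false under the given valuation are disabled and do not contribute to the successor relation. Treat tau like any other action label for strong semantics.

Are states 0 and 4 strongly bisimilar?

Refine partition for ~:
  round 0: {{0,1,2,3,4,5}}
  round 1: {{0,4},{1},{2},{3},{5}}
stable after 2 split(s): 5 block(s)
class of 0: {0,4}; class of 4: {0,4}

Answer: BISIMILAR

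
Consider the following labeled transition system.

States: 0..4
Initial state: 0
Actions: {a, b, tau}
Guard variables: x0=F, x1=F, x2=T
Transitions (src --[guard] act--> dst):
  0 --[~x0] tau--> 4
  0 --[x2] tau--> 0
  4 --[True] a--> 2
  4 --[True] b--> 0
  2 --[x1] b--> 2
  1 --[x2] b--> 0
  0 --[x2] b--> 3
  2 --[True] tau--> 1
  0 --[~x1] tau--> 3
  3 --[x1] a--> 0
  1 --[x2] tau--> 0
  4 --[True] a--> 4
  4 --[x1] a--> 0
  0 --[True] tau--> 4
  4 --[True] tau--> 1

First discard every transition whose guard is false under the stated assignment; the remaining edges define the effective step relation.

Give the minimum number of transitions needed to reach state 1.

Answer: 2

Analysis:
Breadth-first toward 1:
  L0 = {0}
  L1 = {3,4}
  L2 = {1,2}
depth(1)=2, e.g. tau·tau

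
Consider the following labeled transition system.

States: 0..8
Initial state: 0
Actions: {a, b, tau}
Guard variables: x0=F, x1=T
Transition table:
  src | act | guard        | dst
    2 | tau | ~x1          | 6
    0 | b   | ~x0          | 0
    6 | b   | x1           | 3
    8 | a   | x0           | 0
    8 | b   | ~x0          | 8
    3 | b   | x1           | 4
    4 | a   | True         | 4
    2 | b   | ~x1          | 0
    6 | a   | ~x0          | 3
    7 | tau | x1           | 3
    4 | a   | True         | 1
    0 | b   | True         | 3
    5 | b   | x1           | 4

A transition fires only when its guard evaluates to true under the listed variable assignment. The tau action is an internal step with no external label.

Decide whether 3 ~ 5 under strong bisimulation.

Answer: BISIMILAR

Trace:
Compute ~ classes (split until stable):
  π0 = {{0,1,2,3,4,5,6,7,8}}
  π1 = {{0,3,5,8},{1,2},{4},{6},{7}}
  π2 = {{0,8},{1,2},{3,5},{4},{6},{7}}
  π3 = {{0},{1,2},{3,5},{4},{6},{7},{8}}
stable after 4 split(s): 7 block(s)
class of 3: {3,5}; class of 5: {3,5}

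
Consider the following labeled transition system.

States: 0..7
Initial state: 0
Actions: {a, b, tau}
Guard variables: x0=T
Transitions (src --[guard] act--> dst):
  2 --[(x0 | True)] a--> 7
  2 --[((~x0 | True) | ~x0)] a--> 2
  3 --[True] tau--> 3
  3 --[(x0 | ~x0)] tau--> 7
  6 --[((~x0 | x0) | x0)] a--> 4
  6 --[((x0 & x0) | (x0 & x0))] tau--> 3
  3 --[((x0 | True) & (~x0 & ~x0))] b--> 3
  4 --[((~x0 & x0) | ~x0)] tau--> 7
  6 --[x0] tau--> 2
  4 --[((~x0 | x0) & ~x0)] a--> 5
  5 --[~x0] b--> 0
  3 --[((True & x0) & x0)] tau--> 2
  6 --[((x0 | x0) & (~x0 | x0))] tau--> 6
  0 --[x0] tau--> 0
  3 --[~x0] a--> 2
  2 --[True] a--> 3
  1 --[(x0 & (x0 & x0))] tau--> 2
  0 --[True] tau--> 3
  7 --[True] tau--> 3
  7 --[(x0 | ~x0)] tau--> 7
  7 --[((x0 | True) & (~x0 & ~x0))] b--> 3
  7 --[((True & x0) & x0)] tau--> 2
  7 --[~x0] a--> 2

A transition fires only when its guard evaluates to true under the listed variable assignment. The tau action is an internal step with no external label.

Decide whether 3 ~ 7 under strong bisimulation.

Bisimulation quotient by refinement:
  P[0] = {{0,1,2,3,4,5,6,7}}
  P[1] = {{0,1,3,7},{2},{4,5},{6}}
  P[2] = {{0},{1},{2},{3,7},{4,5},{6}}
stable after 3 split(s): 6 block(s)
[3]={3,7}  [7]={3,7}

Answer: BISIMILAR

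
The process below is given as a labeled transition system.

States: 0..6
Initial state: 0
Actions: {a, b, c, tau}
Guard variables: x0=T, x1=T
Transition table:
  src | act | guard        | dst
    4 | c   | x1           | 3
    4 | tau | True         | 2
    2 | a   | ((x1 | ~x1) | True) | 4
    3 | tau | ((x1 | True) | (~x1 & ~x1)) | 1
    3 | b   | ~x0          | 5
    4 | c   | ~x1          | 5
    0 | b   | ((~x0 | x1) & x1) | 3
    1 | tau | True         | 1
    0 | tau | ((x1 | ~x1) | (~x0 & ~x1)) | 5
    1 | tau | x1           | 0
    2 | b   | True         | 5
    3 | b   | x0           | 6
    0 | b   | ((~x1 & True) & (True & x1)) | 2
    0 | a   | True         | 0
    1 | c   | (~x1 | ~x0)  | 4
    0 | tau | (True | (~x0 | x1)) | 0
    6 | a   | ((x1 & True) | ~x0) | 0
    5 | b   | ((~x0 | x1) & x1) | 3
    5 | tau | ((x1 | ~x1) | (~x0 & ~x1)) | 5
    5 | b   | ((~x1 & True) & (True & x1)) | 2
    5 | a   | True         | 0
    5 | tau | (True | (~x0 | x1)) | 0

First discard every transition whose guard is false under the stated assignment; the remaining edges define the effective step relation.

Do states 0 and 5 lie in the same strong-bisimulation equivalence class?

Refine partition for ~:
  round 0: {{0,1,2,3,4,5,6}}
  round 1: {{0,5},{1},{2},{3},{4},{6}}
6 equivalence class(es) (converged in 2)
[0]={0,5}  [5]={0,5}

Answer: BISIMILAR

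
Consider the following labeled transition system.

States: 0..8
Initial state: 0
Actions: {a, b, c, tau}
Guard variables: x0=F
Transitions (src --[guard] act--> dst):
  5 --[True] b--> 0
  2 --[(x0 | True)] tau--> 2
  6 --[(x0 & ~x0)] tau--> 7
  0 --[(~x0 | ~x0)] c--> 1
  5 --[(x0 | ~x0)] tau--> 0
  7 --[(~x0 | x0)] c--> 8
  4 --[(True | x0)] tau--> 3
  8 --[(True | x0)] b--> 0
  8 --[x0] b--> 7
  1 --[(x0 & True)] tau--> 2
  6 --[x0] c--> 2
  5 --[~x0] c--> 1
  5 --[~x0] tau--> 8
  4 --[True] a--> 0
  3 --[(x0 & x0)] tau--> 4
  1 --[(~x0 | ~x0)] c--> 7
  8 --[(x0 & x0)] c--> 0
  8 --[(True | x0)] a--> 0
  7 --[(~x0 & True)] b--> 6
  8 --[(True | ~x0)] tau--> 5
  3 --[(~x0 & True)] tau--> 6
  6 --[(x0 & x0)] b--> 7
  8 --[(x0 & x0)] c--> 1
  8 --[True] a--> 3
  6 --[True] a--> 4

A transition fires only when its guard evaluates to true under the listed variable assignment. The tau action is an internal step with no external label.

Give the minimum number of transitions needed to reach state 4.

BFS to 4:
  depth 0: {0}
  depth 1: {1}
  depth 2: {7}
  depth 3: {6,8}
  depth 4: {3,4,5}
first hit 4 at d=4 via c·c·b·a

Answer: 4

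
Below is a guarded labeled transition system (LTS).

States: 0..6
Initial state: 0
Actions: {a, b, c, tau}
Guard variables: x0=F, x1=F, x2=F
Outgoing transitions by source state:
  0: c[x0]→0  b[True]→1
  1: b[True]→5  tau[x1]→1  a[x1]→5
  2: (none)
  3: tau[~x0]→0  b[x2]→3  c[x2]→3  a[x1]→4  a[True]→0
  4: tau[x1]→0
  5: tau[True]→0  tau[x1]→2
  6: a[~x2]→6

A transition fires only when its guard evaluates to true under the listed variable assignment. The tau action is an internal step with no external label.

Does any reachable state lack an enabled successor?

Answer: DEADLOCK-FREE

Working:
Reachable = {0,1,5}
  0: b→1  [deg 1]
  1: b→5  [deg 1]
  5: tau→0  [deg 1]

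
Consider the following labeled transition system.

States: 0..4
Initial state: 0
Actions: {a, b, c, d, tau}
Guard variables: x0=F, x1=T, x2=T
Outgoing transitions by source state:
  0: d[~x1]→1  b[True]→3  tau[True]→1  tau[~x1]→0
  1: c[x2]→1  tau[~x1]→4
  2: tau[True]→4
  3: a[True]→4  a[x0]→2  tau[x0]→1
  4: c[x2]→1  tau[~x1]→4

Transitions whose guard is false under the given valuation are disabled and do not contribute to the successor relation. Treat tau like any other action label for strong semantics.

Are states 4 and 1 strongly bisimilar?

Answer: BISIMILAR

Analysis:
Compute ~ classes (split until stable):
  P[0] = {{0,1,2,3,4}}
  P[1] = {{0},{1,4},{2},{3}}
4 equivalence class(es) (converged in 2)
[4]={1,4}  [1]={1,4}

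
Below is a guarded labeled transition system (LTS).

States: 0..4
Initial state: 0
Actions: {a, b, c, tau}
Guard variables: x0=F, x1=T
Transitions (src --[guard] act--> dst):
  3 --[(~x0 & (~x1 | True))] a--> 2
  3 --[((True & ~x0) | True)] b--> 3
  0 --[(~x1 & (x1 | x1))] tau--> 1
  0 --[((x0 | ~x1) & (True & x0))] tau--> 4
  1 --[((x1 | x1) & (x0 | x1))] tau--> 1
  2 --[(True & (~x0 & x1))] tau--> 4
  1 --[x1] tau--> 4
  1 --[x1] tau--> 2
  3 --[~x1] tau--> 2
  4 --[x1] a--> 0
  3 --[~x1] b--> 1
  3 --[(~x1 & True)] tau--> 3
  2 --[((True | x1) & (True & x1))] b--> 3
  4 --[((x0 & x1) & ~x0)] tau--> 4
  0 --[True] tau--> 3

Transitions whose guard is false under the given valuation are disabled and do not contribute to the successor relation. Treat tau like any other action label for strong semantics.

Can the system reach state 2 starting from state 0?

Answer: REACHABLE

Trace:
Guard filter leaves 9 enabled edge(s).
depth 0: {0}
depth 1: {3}  now seen {0,3}
depth 2: {2}  now seen {0,2,3}
depth 3: {4}  now seen {0,2,3,4}
Reach set: {0,2,3,4}
trace reaching 2: tau·a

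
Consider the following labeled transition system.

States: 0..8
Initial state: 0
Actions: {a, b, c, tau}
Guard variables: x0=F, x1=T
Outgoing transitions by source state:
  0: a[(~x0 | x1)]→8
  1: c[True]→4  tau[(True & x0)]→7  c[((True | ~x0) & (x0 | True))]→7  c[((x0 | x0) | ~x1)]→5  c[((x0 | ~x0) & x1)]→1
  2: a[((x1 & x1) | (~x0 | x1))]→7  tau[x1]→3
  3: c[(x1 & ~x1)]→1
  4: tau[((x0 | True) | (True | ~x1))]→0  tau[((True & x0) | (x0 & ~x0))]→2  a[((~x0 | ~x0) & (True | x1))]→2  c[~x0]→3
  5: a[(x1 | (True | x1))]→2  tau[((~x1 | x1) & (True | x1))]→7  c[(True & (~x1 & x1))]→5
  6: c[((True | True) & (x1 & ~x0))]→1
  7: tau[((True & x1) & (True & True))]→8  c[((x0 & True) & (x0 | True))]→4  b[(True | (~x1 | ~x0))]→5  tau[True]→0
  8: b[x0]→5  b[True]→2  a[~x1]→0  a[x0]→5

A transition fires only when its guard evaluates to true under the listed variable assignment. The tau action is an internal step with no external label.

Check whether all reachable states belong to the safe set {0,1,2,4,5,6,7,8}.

Answer: INVARIANT VIOLATED at state 3

Analysis:
Allowed set {0,1,2,4,5,6,7,8}
Reach set: {0,2,3,5,7,8}
  0: ✓
  2: ✓
  3: outside
  5: ✓
  7: ✓
  8: ✓
witness against invariant: a·b·tau → 3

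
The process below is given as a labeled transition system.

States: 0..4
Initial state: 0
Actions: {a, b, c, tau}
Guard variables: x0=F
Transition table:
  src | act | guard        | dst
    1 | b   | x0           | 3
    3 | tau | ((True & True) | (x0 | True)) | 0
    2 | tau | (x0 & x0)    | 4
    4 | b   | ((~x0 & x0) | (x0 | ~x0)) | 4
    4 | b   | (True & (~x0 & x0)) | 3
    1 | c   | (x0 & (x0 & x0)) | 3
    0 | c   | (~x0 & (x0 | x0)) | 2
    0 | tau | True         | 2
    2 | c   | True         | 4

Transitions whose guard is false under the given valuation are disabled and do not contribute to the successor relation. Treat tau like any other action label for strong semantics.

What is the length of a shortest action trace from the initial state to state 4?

Answer: 2

Working:
Breadth-first toward 4:
  depth 0: {0}
  depth 1: {2}
  depth 2: {4}
depth(4)=2, e.g. tau·c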